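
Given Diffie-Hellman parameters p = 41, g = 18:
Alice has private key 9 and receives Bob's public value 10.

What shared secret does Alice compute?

Step 1: s = B^a mod p = 10^9 mod 41.
  10^1 mod 41 = 10
  10^2 mod 41 = (10 * 10) mod 41 = 18
  10^3 mod 41 = (18 * 10) mod 41 = 16
  10^4 mod 41 = (16 * 10) mod 41 = 37
  10^5 mod 41 = (37 * 10) mod 41 = 1
  10^6 mod 41 = (1 * 10) mod 41 = 10
  10^7 mod 41 = (10 * 10) mod 41 = 18
  10^8 mod 41 = (18 * 10) mod 41 = 16
  10^9 mod 41 = (16 * 10) mod 41 = 37
Result: shared secret = 37.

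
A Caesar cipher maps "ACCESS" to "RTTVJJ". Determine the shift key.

Step 1: Compare first letters: A (position 0) -> R (position 17).
Step 2: Shift = (17 - 0) mod 26 = 17.
The shift value is 17.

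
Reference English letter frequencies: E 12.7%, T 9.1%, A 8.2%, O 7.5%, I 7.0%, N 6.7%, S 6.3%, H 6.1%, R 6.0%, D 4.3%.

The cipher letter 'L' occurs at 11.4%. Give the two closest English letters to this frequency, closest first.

Step 1: Observed frequency of 'L' is 11.4%.
Step 2: Compute distances to each reference frequency and sort:
  E (12.7%): difference = 1.3% <-- BEST
  T (9.1%): difference = 2.3% <-- RUNNER-UP
  A (8.2%): difference = 3.2%
  O (7.5%): difference = 3.9%
  I (7.0%): difference = 4.4%
Step 3: Most likely is 'E' (12.7%, diff 1.3%); second most likely is 'T' (9.1%, diff 2.3%).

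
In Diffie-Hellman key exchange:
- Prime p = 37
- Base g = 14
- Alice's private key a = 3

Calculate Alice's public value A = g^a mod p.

Step 1: A = g^a mod p = 14^3 mod 37.
  14^1 mod 37 = 14
  14^2 mod 37 = (14 * 14) mod 37 = 11
  14^3 mod 37 = (11 * 14) mod 37 = 6
Result: A = 6.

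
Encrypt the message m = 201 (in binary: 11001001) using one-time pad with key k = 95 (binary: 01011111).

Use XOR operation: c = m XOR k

Step 1: Write out the XOR operation bit by bit:
  Message: 11001001
  Key:     01011111
  XOR:     10010110
Step 2: Convert to decimal: 10010110 = 150.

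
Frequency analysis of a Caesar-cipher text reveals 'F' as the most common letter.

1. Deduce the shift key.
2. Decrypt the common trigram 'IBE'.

Step 1: In English, 'E' is the most frequent letter (12.7%).
Step 2: The most frequent ciphertext letter is 'F' (position 5).
Step 3: Shift = (5 - 4) mod 26 = 1.
Step 4: Decrypt 'IBE' by shifting back 1:
  I -> H
  B -> A
  E -> D
Step 5: 'IBE' decrypts to 'HAD'.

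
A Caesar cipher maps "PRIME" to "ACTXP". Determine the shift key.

Step 1: Compare first letters: P (position 15) -> A (position 0).
Step 2: Shift = (0 - 15) mod 26 = 11.
The shift value is 11.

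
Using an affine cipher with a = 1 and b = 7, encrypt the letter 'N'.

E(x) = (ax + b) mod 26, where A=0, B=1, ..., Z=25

Step 1: Convert 'N' to number: x = 13.
Step 2: E(13) = (1 * 13 + 7) mod 26 = 20 mod 26 = 20.
Step 3: Convert 20 back to letter: U.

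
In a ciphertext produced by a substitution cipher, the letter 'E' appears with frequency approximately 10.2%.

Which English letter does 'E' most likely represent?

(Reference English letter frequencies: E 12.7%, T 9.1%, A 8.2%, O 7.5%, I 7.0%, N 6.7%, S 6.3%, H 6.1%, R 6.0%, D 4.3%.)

Step 1: The observed frequency is 10.2%.
Step 2: Compare with English frequencies:
  E: 12.7% (difference: 2.5%)
  T: 9.1% (difference: 1.1%) <-- closest
  A: 8.2% (difference: 2.0%)
  O: 7.5% (difference: 2.7%)
  I: 7.0% (difference: 3.2%)
  N: 6.7% (difference: 3.5%)
  S: 6.3% (difference: 3.9%)
  H: 6.1% (difference: 4.1%)
  R: 6.0% (difference: 4.2%)
  D: 4.3% (difference: 5.9%)
Step 3: 'E' most likely represents 'T' (frequency 9.1%).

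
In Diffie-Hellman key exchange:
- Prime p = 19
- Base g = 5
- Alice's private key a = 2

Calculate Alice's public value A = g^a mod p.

Step 1: A = g^a mod p = 5^2 mod 19.
  5^1 mod 19 = 5
  5^2 mod 19 = (5 * 5) mod 19 = 6
Result: A = 6.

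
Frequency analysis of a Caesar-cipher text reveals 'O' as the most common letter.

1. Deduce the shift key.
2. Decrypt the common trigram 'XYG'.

Step 1: In English, 'E' is the most frequent letter (12.7%).
Step 2: The most frequent ciphertext letter is 'O' (position 14).
Step 3: Shift = (14 - 4) mod 26 = 10.
Step 4: Decrypt 'XYG' by shifting back 10:
  X -> N
  Y -> O
  G -> W
Step 5: 'XYG' decrypts to 'NOW'.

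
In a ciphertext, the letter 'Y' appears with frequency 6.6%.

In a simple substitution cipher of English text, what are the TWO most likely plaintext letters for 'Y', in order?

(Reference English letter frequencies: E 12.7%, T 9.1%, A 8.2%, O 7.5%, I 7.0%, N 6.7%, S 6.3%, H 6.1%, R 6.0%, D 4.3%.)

Step 1: Observed frequency of 'Y' is 6.6%.
Step 2: Compute distances to each reference frequency and sort:
  N (6.7%): difference = 0.1% <-- BEST
  S (6.3%): difference = 0.3% <-- RUNNER-UP
  I (7.0%): difference = 0.4%
  H (6.1%): difference = 0.5%
  R (6.0%): difference = 0.6%
Step 3: Most likely is 'N' (6.7%, diff 0.1%); second most likely is 'S' (6.3%, diff 0.3%).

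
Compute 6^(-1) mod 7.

Step 1: We need x such that 6 * x = 1 (mod 7).
Step 2: Using the extended Euclidean algorithm or trial:
  6 * 6 = 36 = 5 * 7 + 1.
Step 3: Since 36 mod 7 = 1, the inverse is x = 6.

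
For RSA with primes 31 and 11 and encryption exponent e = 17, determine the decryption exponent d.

Step 1: n = 31 * 11 = 341.
Step 2: phi(n) = 30 * 10 = 300.
Step 3: Find d such that 17 * d = 1 (mod 300).
Step 4: d = 17^(-1) mod 300 = 53.
Verification: 17 * 53 = 901 = 3 * 300 + 1.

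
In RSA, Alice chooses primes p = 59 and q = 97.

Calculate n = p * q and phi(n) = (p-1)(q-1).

Step 1: n = p * q = 59 * 97 = 5723.
Step 2: phi(n) = (p-1)(q-1) = 58 * 96 = 5568.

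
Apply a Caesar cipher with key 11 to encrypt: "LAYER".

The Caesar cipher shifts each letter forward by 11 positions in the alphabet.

Step 1: For each letter, shift forward by 11 positions (mod 26).
  L (position 11) -> position (11+11) mod 26 = 22 -> W
  A (position 0) -> position (0+11) mod 26 = 11 -> L
  Y (position 24) -> position (24+11) mod 26 = 9 -> J
  E (position 4) -> position (4+11) mod 26 = 15 -> P
  R (position 17) -> position (17+11) mod 26 = 2 -> C
Result: WLJPC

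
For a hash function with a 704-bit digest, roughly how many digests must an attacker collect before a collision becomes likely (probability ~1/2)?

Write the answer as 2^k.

Step 1: The birthday paradox gives collision probability ~50% after sqrt(2^n) = 2^(n/2) hashes.
Step 2: For 704-bit output: 2^(704/2) = 2^352.
Step 3: Approximately 2^352 hash computations needed.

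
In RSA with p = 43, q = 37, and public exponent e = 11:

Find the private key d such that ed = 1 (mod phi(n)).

Step 1: n = 43 * 37 = 1591.
Step 2: phi(n) = 42 * 36 = 1512.
Step 3: Find d such that 11 * d = 1 (mod 1512).
Step 4: d = 11^(-1) mod 1512 = 275.
Verification: 11 * 275 = 3025 = 2 * 1512 + 1.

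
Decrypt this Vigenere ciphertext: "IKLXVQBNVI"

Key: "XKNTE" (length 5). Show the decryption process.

Step 1: Key 'XKNTE' has length 5. Extended key: XKNTEXKNTE
Step 2: Decrypt each position:
  I(8) - X(23) = 11 = L
  K(10) - K(10) = 0 = A
  L(11) - N(13) = 24 = Y
  X(23) - T(19) = 4 = E
  V(21) - E(4) = 17 = R
  Q(16) - X(23) = 19 = T
  B(1) - K(10) = 17 = R
  N(13) - N(13) = 0 = A
  V(21) - T(19) = 2 = C
  I(8) - E(4) = 4 = E
Plaintext: LAYERTRACE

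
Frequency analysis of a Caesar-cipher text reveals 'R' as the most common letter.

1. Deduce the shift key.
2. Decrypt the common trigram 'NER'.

Step 1: In English, 'E' is the most frequent letter (12.7%).
Step 2: The most frequent ciphertext letter is 'R' (position 17).
Step 3: Shift = (17 - 4) mod 26 = 13.
Step 4: Decrypt 'NER' by shifting back 13:
  N -> A
  E -> R
  R -> E
Step 5: 'NER' decrypts to 'ARE'.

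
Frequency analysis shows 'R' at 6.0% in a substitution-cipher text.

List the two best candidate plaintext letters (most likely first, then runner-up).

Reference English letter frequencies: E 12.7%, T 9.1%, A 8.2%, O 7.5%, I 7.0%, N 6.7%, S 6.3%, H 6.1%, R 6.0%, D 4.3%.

Step 1: Observed frequency of 'R' is 6.0%.
Step 2: Compute distances to each reference frequency and sort:
  R (6.0%): difference = 0.0% <-- BEST
  H (6.1%): difference = 0.1% <-- RUNNER-UP
  S (6.3%): difference = 0.3%
  N (6.7%): difference = 0.7%
  I (7.0%): difference = 1.0%
Step 3: Most likely is 'R' (6.0%, diff 0.0%); second most likely is 'H' (6.1%, diff 0.1%).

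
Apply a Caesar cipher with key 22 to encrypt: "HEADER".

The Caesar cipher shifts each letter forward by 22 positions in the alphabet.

Step 1: For each letter, shift forward by 22 positions (mod 26).
  H (position 7) -> position (7+22) mod 26 = 3 -> D
  E (position 4) -> position (4+22) mod 26 = 0 -> A
  A (position 0) -> position (0+22) mod 26 = 22 -> W
  D (position 3) -> position (3+22) mod 26 = 25 -> Z
  E (position 4) -> position (4+22) mod 26 = 0 -> A
  R (position 17) -> position (17+22) mod 26 = 13 -> N
Result: DAWZAN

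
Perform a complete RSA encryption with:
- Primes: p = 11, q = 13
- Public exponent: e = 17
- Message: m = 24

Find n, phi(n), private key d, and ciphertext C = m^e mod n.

Step 1: n = 11 * 13 = 143.
Step 2: phi(n) = (11-1)(13-1) = 10 * 12 = 120.
Step 3: Find d = 17^(-1) mod 120 = 113.
  Verify: 17 * 113 = 1921 = 1 (mod 120).
Step 4: C = 24^17 mod 143 = 7.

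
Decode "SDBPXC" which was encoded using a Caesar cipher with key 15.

Step 1: Reverse the shift by subtracting 15 from each letter position.
  S (position 18) -> position (18-15) mod 26 = 3 -> D
  D (position 3) -> position (3-15) mod 26 = 14 -> O
  B (position 1) -> position (1-15) mod 26 = 12 -> M
  P (position 15) -> position (15-15) mod 26 = 0 -> A
  X (position 23) -> position (23-15) mod 26 = 8 -> I
  C (position 2) -> position (2-15) mod 26 = 13 -> N
Decrypted message: DOMAIN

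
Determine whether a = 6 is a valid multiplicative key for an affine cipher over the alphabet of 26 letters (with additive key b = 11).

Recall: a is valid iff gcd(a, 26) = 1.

Step 1: Compute gcd(6, 26).
Step 2: gcd(6, 26) = 2.
Since gcd = 2 != 1, 6 shares a common factor with 26, so it cannot be used.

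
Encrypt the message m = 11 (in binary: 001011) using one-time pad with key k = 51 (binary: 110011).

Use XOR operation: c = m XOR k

Step 1: Write out the XOR operation bit by bit:
  Message: 001011
  Key:     110011
  XOR:     111000
Step 2: Convert to decimal: 111000 = 56.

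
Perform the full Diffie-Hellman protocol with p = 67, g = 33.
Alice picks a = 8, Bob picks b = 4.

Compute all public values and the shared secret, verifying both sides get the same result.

Step 1: A = g^a mod p = 33^8 mod 67 = 39.
Step 2: B = g^b mod p = 33^4 mod 67 = 21.
Step 3: Alice computes s = B^a mod p = 21^8 mod 67 = 65.
Step 4: Bob computes s = A^b mod p = 39^4 mod 67 = 65.
Both sides agree: shared secret = 65.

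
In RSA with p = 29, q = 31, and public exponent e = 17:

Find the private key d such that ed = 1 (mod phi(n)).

Step 1: n = 29 * 31 = 899.
Step 2: phi(n) = 28 * 30 = 840.
Step 3: Find d such that 17 * d = 1 (mod 840).
Step 4: d = 17^(-1) mod 840 = 593.
Verification: 17 * 593 = 10081 = 12 * 840 + 1.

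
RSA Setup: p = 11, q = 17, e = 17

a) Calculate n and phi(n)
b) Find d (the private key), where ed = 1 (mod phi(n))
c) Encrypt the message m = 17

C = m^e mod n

Step 1: n = 11 * 17 = 187.
Step 2: phi(n) = (11-1)(17-1) = 10 * 16 = 160.
Step 3: Find d = 17^(-1) mod 160 = 113.
  Verify: 17 * 113 = 1921 = 1 (mod 160).
Step 4: C = 17^17 mod 187 = 85.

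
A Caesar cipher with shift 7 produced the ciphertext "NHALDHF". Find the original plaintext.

Step 1: Reverse the shift by subtracting 7 from each letter position.
  N (position 13) -> position (13-7) mod 26 = 6 -> G
  H (position 7) -> position (7-7) mod 26 = 0 -> A
  A (position 0) -> position (0-7) mod 26 = 19 -> T
  L (position 11) -> position (11-7) mod 26 = 4 -> E
  D (position 3) -> position (3-7) mod 26 = 22 -> W
  H (position 7) -> position (7-7) mod 26 = 0 -> A
  F (position 5) -> position (5-7) mod 26 = 24 -> Y
Decrypted message: GATEWAY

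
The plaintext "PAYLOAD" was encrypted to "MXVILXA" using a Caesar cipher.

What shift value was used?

Step 1: Compare first letters: P (position 15) -> M (position 12).
Step 2: Shift = (12 - 15) mod 26 = 23.
The shift value is 23.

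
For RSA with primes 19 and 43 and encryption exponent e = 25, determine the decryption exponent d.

Step 1: n = 19 * 43 = 817.
Step 2: phi(n) = 18 * 42 = 756.
Step 3: Find d such that 25 * d = 1 (mod 756).
Step 4: d = 25^(-1) mod 756 = 121.
Verification: 25 * 121 = 3025 = 4 * 756 + 1.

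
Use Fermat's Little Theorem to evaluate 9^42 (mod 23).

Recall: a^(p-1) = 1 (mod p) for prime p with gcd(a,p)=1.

Step 1: Since 23 is prime, by Fermat's Little Theorem: 9^22 = 1 (mod 23).
Step 2: Reduce exponent: 42 mod 22 = 20.
Step 3: So 9^42 = 9^20 (mod 23).
Step 4: 9^20 mod 23 = 2.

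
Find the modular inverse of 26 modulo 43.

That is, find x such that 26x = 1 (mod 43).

Step 1: We need x such that 26 * x = 1 (mod 43).
Step 2: Using the extended Euclidean algorithm or trial:
  26 * 5 = 130 = 3 * 43 + 1.
Step 3: Since 130 mod 43 = 1, the inverse is x = 5.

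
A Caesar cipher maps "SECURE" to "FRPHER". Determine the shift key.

Step 1: Compare first letters: S (position 18) -> F (position 5).
Step 2: Shift = (5 - 18) mod 26 = 13.
The shift value is 13.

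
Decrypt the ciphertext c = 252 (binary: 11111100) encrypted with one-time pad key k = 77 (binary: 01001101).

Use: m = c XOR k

Step 1: XOR ciphertext with key:
  Ciphertext: 11111100
  Key:        01001101
  XOR:        10110001
Step 2: Plaintext = 10110001 = 177 in decimal.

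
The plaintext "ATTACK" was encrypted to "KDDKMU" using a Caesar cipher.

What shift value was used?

Step 1: Compare first letters: A (position 0) -> K (position 10).
Step 2: Shift = (10 - 0) mod 26 = 10.
The shift value is 10.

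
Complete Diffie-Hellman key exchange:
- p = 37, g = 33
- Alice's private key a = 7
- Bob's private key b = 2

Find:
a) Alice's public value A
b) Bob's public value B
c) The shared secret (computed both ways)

Step 1: A = g^a mod p = 33^7 mod 37 = 7.
Step 2: B = g^b mod p = 33^2 mod 37 = 16.
Step 3: Alice computes s = B^a mod p = 16^7 mod 37 = 12.
Step 4: Bob computes s = A^b mod p = 7^2 mod 37 = 12.
Both sides agree: shared secret = 12.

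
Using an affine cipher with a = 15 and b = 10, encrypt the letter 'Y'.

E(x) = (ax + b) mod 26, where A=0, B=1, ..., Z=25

Step 1: Convert 'Y' to number: x = 24.
Step 2: E(24) = (15 * 24 + 10) mod 26 = 370 mod 26 = 6.
Step 3: Convert 6 back to letter: G.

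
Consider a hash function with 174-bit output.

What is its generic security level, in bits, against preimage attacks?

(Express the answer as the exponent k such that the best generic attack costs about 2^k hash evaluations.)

Step 1: The hash has a 174-bit output.
Step 2: Preimage resistance means: given a digest h(x), it should be infeasible to find any input that hashes to it.
With a 174-bit output there are 2^174 possible digests, so a generic brute-force preimage search costs about 2^174 evaluations.
Step 3: Security level = 174 bits.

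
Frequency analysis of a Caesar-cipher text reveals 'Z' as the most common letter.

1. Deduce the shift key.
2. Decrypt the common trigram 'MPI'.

Step 1: In English, 'E' is the most frequent letter (12.7%).
Step 2: The most frequent ciphertext letter is 'Z' (position 25).
Step 3: Shift = (25 - 4) mod 26 = 21.
Step 4: Decrypt 'MPI' by shifting back 21:
  M -> R
  P -> U
  I -> N
Step 5: 'MPI' decrypts to 'RUN'.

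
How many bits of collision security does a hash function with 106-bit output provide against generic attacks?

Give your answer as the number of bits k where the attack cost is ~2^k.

Step 1: The hash has a 106-bit output.
Step 2: Collision resistance means it should be infeasible to find any x != y with h(x) = h(y).
By the birthday bound, a generic collision search succeeds after about sqrt(2^106) = 2^(106/2) = 2^53 evaluations.
Step 3: Security level = 53 bits.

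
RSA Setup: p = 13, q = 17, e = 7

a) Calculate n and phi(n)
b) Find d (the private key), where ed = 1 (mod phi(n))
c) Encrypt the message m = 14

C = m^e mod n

Step 1: n = 13 * 17 = 221.
Step 2: phi(n) = (13-1)(17-1) = 12 * 16 = 192.
Step 3: Find d = 7^(-1) mod 192 = 55.
  Verify: 7 * 55 = 385 = 1 (mod 192).
Step 4: C = 14^7 mod 221 = 40.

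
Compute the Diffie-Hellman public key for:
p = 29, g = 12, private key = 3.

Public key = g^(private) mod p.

Step 1: A = g^a mod p = 12^3 mod 29.
  12^1 mod 29 = 12
  12^2 mod 29 = (12 * 12) mod 29 = 28
  12^3 mod 29 = (28 * 12) mod 29 = 17
Result: A = 17.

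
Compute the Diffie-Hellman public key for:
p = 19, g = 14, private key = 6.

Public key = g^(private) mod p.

Step 1: A = g^a mod p = 14^6 mod 19.
  14^1 mod 19 = 14
  14^2 mod 19 = (14 * 14) mod 19 = 6
  14^3 mod 19 = (6 * 14) mod 19 = 8
  14^4 mod 19 = (8 * 14) mod 19 = 17
  14^5 mod 19 = (17 * 14) mod 19 = 10
  14^6 mod 19 = (10 * 14) mod 19 = 7
Result: A = 7.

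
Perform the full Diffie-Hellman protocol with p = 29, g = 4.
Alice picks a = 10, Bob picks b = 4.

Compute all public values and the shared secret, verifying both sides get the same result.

Step 1: A = g^a mod p = 4^10 mod 29 = 23.
Step 2: B = g^b mod p = 4^4 mod 29 = 24.
Step 3: Alice computes s = B^a mod p = 24^10 mod 29 = 20.
Step 4: Bob computes s = A^b mod p = 23^4 mod 29 = 20.
Both sides agree: shared secret = 20.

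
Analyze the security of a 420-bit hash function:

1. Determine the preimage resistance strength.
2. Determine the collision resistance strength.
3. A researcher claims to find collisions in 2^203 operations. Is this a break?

Step 1: Preimage resistance requires brute-force of 2^420 operations.
Step 2: Collision resistance (birthday bound) = 2^(420/2) = 2^210.
Step 3: The claimed attack costs 2^203 operations.
Step 4: Since 2^203 < 2^210, the claimed attack beats the generic birthday bound, so collision resistance is broken.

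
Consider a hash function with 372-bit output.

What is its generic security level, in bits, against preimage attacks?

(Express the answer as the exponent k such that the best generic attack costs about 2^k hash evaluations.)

Step 1: The hash has a 372-bit output.
Step 2: Preimage resistance means: given a digest h(x), it should be infeasible to find any input that hashes to it.
With a 372-bit output there are 2^372 possible digests, so a generic brute-force preimage search costs about 2^372 evaluations.
Step 3: Security level = 372 bits.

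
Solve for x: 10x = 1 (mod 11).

Step 1: We need x such that 10 * x = 1 (mod 11).
Step 2: Using the extended Euclidean algorithm or trial:
  10 * 10 = 100 = 9 * 11 + 1.
Step 3: Since 100 mod 11 = 1, the inverse is x = 10.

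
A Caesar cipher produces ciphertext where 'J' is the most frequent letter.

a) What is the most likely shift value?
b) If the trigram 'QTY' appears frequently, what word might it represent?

Step 1: In English, 'E' is the most frequent letter (12.7%).
Step 2: The most frequent ciphertext letter is 'J' (position 9).
Step 3: Shift = (9 - 4) mod 26 = 5.
Step 4: Decrypt 'QTY' by shifting back 5:
  Q -> L
  T -> O
  Y -> T
Step 5: 'QTY' decrypts to 'LOT'.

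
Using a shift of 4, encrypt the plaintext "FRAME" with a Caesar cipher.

Step 1: For each letter, shift forward by 4 positions (mod 26).
  F (position 5) -> position (5+4) mod 26 = 9 -> J
  R (position 17) -> position (17+4) mod 26 = 21 -> V
  A (position 0) -> position (0+4) mod 26 = 4 -> E
  M (position 12) -> position (12+4) mod 26 = 16 -> Q
  E (position 4) -> position (4+4) mod 26 = 8 -> I
Result: JVEQI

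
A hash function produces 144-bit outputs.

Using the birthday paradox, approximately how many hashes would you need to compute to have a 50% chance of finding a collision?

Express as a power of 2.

Step 1: The birthday paradox gives collision probability ~50% after sqrt(2^n) = 2^(n/2) hashes.
Step 2: For 144-bit output: 2^(144/2) = 2^72.
Step 3: Approximately 2^72 hash computations needed.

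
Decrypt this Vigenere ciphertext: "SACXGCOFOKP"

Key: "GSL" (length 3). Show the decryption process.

Step 1: Key 'GSL' has length 3. Extended key: GSLGSLGSLGS
Step 2: Decrypt each position:
  S(18) - G(6) = 12 = M
  A(0) - S(18) = 8 = I
  C(2) - L(11) = 17 = R
  X(23) - G(6) = 17 = R
  G(6) - S(18) = 14 = O
  C(2) - L(11) = 17 = R
  O(14) - G(6) = 8 = I
  F(5) - S(18) = 13 = N
  O(14) - L(11) = 3 = D
  K(10) - G(6) = 4 = E
  P(15) - S(18) = 23 = X
Plaintext: MIRRORINDEX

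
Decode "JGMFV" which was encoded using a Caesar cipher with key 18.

Step 1: Reverse the shift by subtracting 18 from each letter position.
  J (position 9) -> position (9-18) mod 26 = 17 -> R
  G (position 6) -> position (6-18) mod 26 = 14 -> O
  M (position 12) -> position (12-18) mod 26 = 20 -> U
  F (position 5) -> position (5-18) mod 26 = 13 -> N
  V (position 21) -> position (21-18) mod 26 = 3 -> D
Decrypted message: ROUND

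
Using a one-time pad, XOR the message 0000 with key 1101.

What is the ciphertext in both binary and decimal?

Step 1: Write out the XOR operation bit by bit:
  Message: 0000
  Key:     1101
  XOR:     1101
Step 2: Convert to decimal: 1101 = 13.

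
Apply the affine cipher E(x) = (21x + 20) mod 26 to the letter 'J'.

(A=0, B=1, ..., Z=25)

Step 1: Convert 'J' to number: x = 9.
Step 2: E(9) = (21 * 9 + 20) mod 26 = 209 mod 26 = 1.
Step 3: Convert 1 back to letter: B.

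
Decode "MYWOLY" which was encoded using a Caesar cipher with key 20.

Step 1: Reverse the shift by subtracting 20 from each letter position.
  M (position 12) -> position (12-20) mod 26 = 18 -> S
  Y (position 24) -> position (24-20) mod 26 = 4 -> E
  W (position 22) -> position (22-20) mod 26 = 2 -> C
  O (position 14) -> position (14-20) mod 26 = 20 -> U
  L (position 11) -> position (11-20) mod 26 = 17 -> R
  Y (position 24) -> position (24-20) mod 26 = 4 -> E
Decrypted message: SECURE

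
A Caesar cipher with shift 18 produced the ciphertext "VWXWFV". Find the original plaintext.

Step 1: Reverse the shift by subtracting 18 from each letter position.
  V (position 21) -> position (21-18) mod 26 = 3 -> D
  W (position 22) -> position (22-18) mod 26 = 4 -> E
  X (position 23) -> position (23-18) mod 26 = 5 -> F
  W (position 22) -> position (22-18) mod 26 = 4 -> E
  F (position 5) -> position (5-18) mod 26 = 13 -> N
  V (position 21) -> position (21-18) mod 26 = 3 -> D
Decrypted message: DEFEND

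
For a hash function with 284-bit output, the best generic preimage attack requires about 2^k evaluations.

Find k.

Step 1: The hash has a 284-bit output.
Step 2: Preimage resistance means: given a digest h(x), it should be infeasible to find any input that hashes to it.
With a 284-bit output there are 2^284 possible digests, so a generic brute-force preimage search costs about 2^284 evaluations.
Step 3: Security level = 284 bits.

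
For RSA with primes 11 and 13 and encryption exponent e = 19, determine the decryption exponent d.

Step 1: n = 11 * 13 = 143.
Step 2: phi(n) = 10 * 12 = 120.
Step 3: Find d such that 19 * d = 1 (mod 120).
Step 4: d = 19^(-1) mod 120 = 19.
Verification: 19 * 19 = 361 = 3 * 120 + 1.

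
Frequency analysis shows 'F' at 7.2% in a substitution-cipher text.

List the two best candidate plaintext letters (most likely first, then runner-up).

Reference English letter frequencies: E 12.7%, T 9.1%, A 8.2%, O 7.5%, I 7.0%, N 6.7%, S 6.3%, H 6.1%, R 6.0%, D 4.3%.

Step 1: Observed frequency of 'F' is 7.2%.
Step 2: Compute distances to each reference frequency and sort:
  I (7.0%): difference = 0.2% <-- BEST
  O (7.5%): difference = 0.3% <-- RUNNER-UP
  N (6.7%): difference = 0.5%
  S (6.3%): difference = 0.9%
  A (8.2%): difference = 1.0%
Step 3: Most likely is 'I' (7.0%, diff 0.2%); second most likely is 'O' (7.5%, diff 0.3%).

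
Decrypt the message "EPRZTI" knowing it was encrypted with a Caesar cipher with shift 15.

Step 1: Reverse the shift by subtracting 15 from each letter position.
  E (position 4) -> position (4-15) mod 26 = 15 -> P
  P (position 15) -> position (15-15) mod 26 = 0 -> A
  R (position 17) -> position (17-15) mod 26 = 2 -> C
  Z (position 25) -> position (25-15) mod 26 = 10 -> K
  T (position 19) -> position (19-15) mod 26 = 4 -> E
  I (position 8) -> position (8-15) mod 26 = 19 -> T
Decrypted message: PACKET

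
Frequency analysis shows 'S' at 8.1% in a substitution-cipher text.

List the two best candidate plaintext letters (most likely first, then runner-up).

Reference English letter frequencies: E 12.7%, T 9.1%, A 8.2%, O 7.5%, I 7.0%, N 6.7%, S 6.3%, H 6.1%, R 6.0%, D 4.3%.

Step 1: Observed frequency of 'S' is 8.1%.
Step 2: Compute distances to each reference frequency and sort:
  A (8.2%): difference = 0.1% <-- BEST
  O (7.5%): difference = 0.6% <-- RUNNER-UP
  T (9.1%): difference = 1.0%
  I (7.0%): difference = 1.1%
  N (6.7%): difference = 1.4%
Step 3: Most likely is 'A' (8.2%, diff 0.1%); second most likely is 'O' (7.5%, diff 0.6%).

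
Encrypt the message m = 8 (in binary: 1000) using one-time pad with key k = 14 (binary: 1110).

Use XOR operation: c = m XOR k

Step 1: Write out the XOR operation bit by bit:
  Message: 1000
  Key:     1110
  XOR:     0110
Step 2: Convert to decimal: 0110 = 6.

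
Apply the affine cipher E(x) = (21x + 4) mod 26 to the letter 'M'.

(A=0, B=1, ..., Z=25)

Step 1: Convert 'M' to number: x = 12.
Step 2: E(12) = (21 * 12 + 4) mod 26 = 256 mod 26 = 22.
Step 3: Convert 22 back to letter: W.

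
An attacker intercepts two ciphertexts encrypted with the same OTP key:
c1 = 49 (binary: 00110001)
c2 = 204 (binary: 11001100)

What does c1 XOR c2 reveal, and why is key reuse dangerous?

Step 1: c1 XOR c2 = (m1 XOR k) XOR (m2 XOR k).
Step 2: By XOR associativity/commutativity: = m1 XOR m2 XOR k XOR k = m1 XOR m2.
Step 3: 00110001 XOR 11001100 = 11111101 = 253.
Step 4: The key cancels out! An attacker learns m1 XOR m2 = 253, revealing the relationship between plaintexts.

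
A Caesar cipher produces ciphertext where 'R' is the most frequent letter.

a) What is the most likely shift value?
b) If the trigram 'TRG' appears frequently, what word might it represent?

Step 1: In English, 'E' is the most frequent letter (12.7%).
Step 2: The most frequent ciphertext letter is 'R' (position 17).
Step 3: Shift = (17 - 4) mod 26 = 13.
Step 4: Decrypt 'TRG' by shifting back 13:
  T -> G
  R -> E
  G -> T
Step 5: 'TRG' decrypts to 'GET'.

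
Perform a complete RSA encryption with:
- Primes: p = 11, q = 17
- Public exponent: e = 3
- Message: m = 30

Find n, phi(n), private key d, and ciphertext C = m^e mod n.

Step 1: n = 11 * 17 = 187.
Step 2: phi(n) = (11-1)(17-1) = 10 * 16 = 160.
Step 3: Find d = 3^(-1) mod 160 = 107.
  Verify: 3 * 107 = 321 = 1 (mod 160).
Step 4: C = 30^3 mod 187 = 72.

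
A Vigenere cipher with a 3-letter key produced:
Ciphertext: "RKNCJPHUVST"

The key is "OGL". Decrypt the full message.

Step 1: Key 'OGL' has length 3. Extended key: OGLOGLOGLOG
Step 2: Decrypt each position:
  R(17) - O(14) = 3 = D
  K(10) - G(6) = 4 = E
  N(13) - L(11) = 2 = C
  C(2) - O(14) = 14 = O
  J(9) - G(6) = 3 = D
  P(15) - L(11) = 4 = E
  H(7) - O(14) = 19 = T
  U(20) - G(6) = 14 = O
  V(21) - L(11) = 10 = K
  S(18) - O(14) = 4 = E
  T(19) - G(6) = 13 = N
Plaintext: DECODETOKEN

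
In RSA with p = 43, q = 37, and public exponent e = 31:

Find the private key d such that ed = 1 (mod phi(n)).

Step 1: n = 43 * 37 = 1591.
Step 2: phi(n) = 42 * 36 = 1512.
Step 3: Find d such that 31 * d = 1 (mod 1512).
Step 4: d = 31^(-1) mod 1512 = 439.
Verification: 31 * 439 = 13609 = 9 * 1512 + 1.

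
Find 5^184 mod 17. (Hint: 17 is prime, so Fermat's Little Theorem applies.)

Step 1: Since 17 is prime, by Fermat's Little Theorem: 5^16 = 1 (mod 17).
Step 2: Reduce exponent: 184 mod 16 = 8.
Step 3: So 5^184 = 5^8 (mod 17).
Step 4: 5^8 mod 17 = 16.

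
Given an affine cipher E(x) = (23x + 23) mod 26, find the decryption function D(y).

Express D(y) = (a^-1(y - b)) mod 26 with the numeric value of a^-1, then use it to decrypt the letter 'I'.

Step 1: Find a^-1, the modular inverse of 23 mod 26.
Step 2: We need 23 * a^-1 = 1 (mod 26).
Step 3: 23 * 17 = 391 = 15 * 26 + 1, so a^-1 = 17.
Step 4: D(y) = 17(y - 23) mod 26.
Step 5: Apply to 'I' (y = 8): D(8) = 17 * (8 - 23) mod 26 = 17 * -15 mod 26 = 5 -> 'F'.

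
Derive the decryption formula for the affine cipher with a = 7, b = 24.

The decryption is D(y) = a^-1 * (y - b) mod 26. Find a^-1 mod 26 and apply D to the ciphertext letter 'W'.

Step 1: Find a^-1, the modular inverse of 7 mod 26.
Step 2: We need 7 * a^-1 = 1 (mod 26).
Step 3: 7 * 15 = 105 = 4 * 26 + 1, so a^-1 = 15.
Step 4: D(y) = 15(y - 24) mod 26.
Step 5: Apply to 'W' (y = 22): D(22) = 15 * (22 - 24) mod 26 = 15 * -2 mod 26 = 22 -> 'W'.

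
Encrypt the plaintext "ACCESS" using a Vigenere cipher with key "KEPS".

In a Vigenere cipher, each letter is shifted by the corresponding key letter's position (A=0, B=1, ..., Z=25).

Step 1: Repeat key to match plaintext length:
  Plaintext: ACCESS
  Key:       KEPSKE
Step 2: Encrypt each letter:
  A(0) + K(10) = (0+10) mod 26 = 10 = K
  C(2) + E(4) = (2+4) mod 26 = 6 = G
  C(2) + P(15) = (2+15) mod 26 = 17 = R
  E(4) + S(18) = (4+18) mod 26 = 22 = W
  S(18) + K(10) = (18+10) mod 26 = 2 = C
  S(18) + E(4) = (18+4) mod 26 = 22 = W
Ciphertext: KGRWCW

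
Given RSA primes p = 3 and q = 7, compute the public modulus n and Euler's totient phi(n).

Step 1: n = p * q = 3 * 7 = 21.
Step 2: phi(n) = (p-1)(q-1) = 2 * 6 = 12.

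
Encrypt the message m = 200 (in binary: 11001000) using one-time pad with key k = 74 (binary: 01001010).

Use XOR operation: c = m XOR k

Step 1: Write out the XOR operation bit by bit:
  Message: 11001000
  Key:     01001010
  XOR:     10000010
Step 2: Convert to decimal: 10000010 = 130.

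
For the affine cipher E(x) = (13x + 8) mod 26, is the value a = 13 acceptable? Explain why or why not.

Step 1: Compute gcd(13, 26).
Step 2: gcd(13, 26) = 13.
Since gcd = 13 != 1, 13 shares a common factor with 26, so it cannot be used.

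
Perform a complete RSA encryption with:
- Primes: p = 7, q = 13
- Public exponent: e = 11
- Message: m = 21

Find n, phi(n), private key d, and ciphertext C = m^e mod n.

Step 1: n = 7 * 13 = 91.
Step 2: phi(n) = (7-1)(13-1) = 6 * 12 = 72.
Step 3: Find d = 11^(-1) mod 72 = 59.
  Verify: 11 * 59 = 649 = 1 (mod 72).
Step 4: C = 21^11 mod 91 = 70.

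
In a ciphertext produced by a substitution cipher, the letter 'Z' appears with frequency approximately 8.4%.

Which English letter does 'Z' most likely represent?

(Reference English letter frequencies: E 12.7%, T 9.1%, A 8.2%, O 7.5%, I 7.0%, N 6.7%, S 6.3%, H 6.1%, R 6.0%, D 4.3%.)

Step 1: The observed frequency is 8.4%.
Step 2: Compare with English frequencies:
  E: 12.7% (difference: 4.3%)
  T: 9.1% (difference: 0.7%)
  A: 8.2% (difference: 0.2%) <-- closest
  O: 7.5% (difference: 0.9%)
  I: 7.0% (difference: 1.4%)
  N: 6.7% (difference: 1.7%)
  S: 6.3% (difference: 2.1%)
  H: 6.1% (difference: 2.3%)
  R: 6.0% (difference: 2.4%)
  D: 4.3% (difference: 4.1%)
Step 3: 'Z' most likely represents 'A' (frequency 8.2%).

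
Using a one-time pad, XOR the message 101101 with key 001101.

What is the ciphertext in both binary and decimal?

Step 1: Write out the XOR operation bit by bit:
  Message: 101101
  Key:     001101
  XOR:     100000
Step 2: Convert to decimal: 100000 = 32.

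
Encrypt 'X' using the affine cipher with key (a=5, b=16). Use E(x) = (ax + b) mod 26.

Step 1: Convert 'X' to number: x = 23.
Step 2: E(23) = (5 * 23 + 16) mod 26 = 131 mod 26 = 1.
Step 3: Convert 1 back to letter: B.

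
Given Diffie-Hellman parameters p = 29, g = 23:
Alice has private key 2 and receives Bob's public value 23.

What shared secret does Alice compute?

Step 1: s = B^a mod p = 23^2 mod 29.
  23^1 mod 29 = 23
  23^2 mod 29 = (23 * 23) mod 29 = 7
Result: shared secret = 7.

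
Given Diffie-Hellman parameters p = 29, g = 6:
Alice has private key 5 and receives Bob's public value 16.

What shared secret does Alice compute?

Step 1: s = B^a mod p = 16^5 mod 29.
  16^1 mod 29 = 16
  16^2 mod 29 = (16 * 16) mod 29 = 24
  16^3 mod 29 = (24 * 16) mod 29 = 7
  16^4 mod 29 = (7 * 16) mod 29 = 25
  16^5 mod 29 = (25 * 16) mod 29 = 23
Result: shared secret = 23.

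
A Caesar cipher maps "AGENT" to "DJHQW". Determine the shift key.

Step 1: Compare first letters: A (position 0) -> D (position 3).
Step 2: Shift = (3 - 0) mod 26 = 3.
The shift value is 3.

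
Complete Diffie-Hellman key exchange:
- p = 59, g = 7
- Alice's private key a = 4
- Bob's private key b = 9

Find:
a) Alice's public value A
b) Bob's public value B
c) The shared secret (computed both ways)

Step 1: A = g^a mod p = 7^4 mod 59 = 41.
Step 2: B = g^b mod p = 7^9 mod 59 = 26.
Step 3: Alice computes s = B^a mod p = 26^4 mod 59 = 21.
Step 4: Bob computes s = A^b mod p = 41^9 mod 59 = 21.
Both sides agree: shared secret = 21.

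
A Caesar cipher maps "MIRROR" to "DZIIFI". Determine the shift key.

Step 1: Compare first letters: M (position 12) -> D (position 3).
Step 2: Shift = (3 - 12) mod 26 = 17.
The shift value is 17.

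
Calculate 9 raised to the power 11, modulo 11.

Step 1: Compute 9^11 mod 11 step by step, reducing modulo 11 at each step.
  9^1 mod 11 = 9
  9^2 mod 11 = (9 * 9) mod 11 = 4
  9^3 mod 11 = (4 * 9) mod 11 = 3
  9^4 mod 11 = (3 * 9) mod 11 = 5
  9^5 mod 11 = (5 * 9) mod 11 = 1
  9^6 mod 11 = (1 * 9) mod 11 = 9
  9^7 mod 11 = (9 * 9) mod 11 = 4
  9^8 mod 11 = (4 * 9) mod 11 = 3
  9^9 mod 11 = (3 * 9) mod 11 = 5
  9^10 mod 11 = (5 * 9) mod 11 = 1
  9^11 mod 11 = (1 * 9) mod 11 = 9
Step 2: Result = 9.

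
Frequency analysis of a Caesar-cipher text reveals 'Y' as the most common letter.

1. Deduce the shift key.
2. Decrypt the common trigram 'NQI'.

Step 1: In English, 'E' is the most frequent letter (12.7%).
Step 2: The most frequent ciphertext letter is 'Y' (position 24).
Step 3: Shift = (24 - 4) mod 26 = 20.
Step 4: Decrypt 'NQI' by shifting back 20:
  N -> T
  Q -> W
  I -> O
Step 5: 'NQI' decrypts to 'TWO'.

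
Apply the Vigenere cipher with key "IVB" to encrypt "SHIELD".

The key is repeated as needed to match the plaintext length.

Step 1: Repeat key to match plaintext length:
  Plaintext: SHIELD
  Key:       IVBIVB
Step 2: Encrypt each letter:
  S(18) + I(8) = (18+8) mod 26 = 0 = A
  H(7) + V(21) = (7+21) mod 26 = 2 = C
  I(8) + B(1) = (8+1) mod 26 = 9 = J
  E(4) + I(8) = (4+8) mod 26 = 12 = M
  L(11) + V(21) = (11+21) mod 26 = 6 = G
  D(3) + B(1) = (3+1) mod 26 = 4 = E
Ciphertext: ACJMGE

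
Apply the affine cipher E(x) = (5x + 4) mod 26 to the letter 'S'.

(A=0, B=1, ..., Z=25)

Step 1: Convert 'S' to number: x = 18.
Step 2: E(18) = (5 * 18 + 4) mod 26 = 94 mod 26 = 16.
Step 3: Convert 16 back to letter: Q.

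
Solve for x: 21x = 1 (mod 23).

Step 1: We need x such that 21 * x = 1 (mod 23).
Step 2: Using the extended Euclidean algorithm or trial:
  21 * 11 = 231 = 10 * 23 + 1.
Step 3: Since 231 mod 23 = 1, the inverse is x = 11.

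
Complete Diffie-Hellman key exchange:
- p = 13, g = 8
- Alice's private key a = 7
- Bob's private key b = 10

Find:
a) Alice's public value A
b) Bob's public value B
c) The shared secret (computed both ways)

Step 1: A = g^a mod p = 8^7 mod 13 = 5.
Step 2: B = g^b mod p = 8^10 mod 13 = 12.
Step 3: Alice computes s = B^a mod p = 12^7 mod 13 = 12.
Step 4: Bob computes s = A^b mod p = 5^10 mod 13 = 12.
Both sides agree: shared secret = 12.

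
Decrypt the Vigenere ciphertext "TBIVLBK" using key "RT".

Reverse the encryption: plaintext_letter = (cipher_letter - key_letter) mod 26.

Step 1: Extend key: RTRTRTR
Step 2: Decrypt each letter (c - k) mod 26:
  T(19) - R(17) = (19-17) mod 26 = 2 = C
  B(1) - T(19) = (1-19) mod 26 = 8 = I
  I(8) - R(17) = (8-17) mod 26 = 17 = R
  V(21) - T(19) = (21-19) mod 26 = 2 = C
  L(11) - R(17) = (11-17) mod 26 = 20 = U
  B(1) - T(19) = (1-19) mod 26 = 8 = I
  K(10) - R(17) = (10-17) mod 26 = 19 = T
Plaintext: CIRCUIT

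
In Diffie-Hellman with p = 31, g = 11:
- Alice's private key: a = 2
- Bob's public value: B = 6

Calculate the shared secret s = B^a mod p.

Step 1: s = B^a mod p = 6^2 mod 31.
  6^1 mod 31 = 6
  6^2 mod 31 = (6 * 6) mod 31 = 5
Result: shared secret = 5.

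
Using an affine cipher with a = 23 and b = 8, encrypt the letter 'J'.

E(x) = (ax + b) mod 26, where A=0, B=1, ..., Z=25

Step 1: Convert 'J' to number: x = 9.
Step 2: E(9) = (23 * 9 + 8) mod 26 = 215 mod 26 = 7.
Step 3: Convert 7 back to letter: H.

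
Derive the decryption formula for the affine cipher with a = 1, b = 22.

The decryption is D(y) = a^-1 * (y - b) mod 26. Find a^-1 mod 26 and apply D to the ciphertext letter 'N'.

Step 1: Find a^-1, the modular inverse of 1 mod 26.
Step 2: We need 1 * a^-1 = 1 (mod 26).
Step 3: 1 * 1 = 1 = 0 * 26 + 1, so a^-1 = 1.
Step 4: D(y) = 1(y - 22) mod 26.
Step 5: Apply to 'N' (y = 13): D(13) = 1 * (13 - 22) mod 26 = 1 * -9 mod 26 = 17 -> 'R'.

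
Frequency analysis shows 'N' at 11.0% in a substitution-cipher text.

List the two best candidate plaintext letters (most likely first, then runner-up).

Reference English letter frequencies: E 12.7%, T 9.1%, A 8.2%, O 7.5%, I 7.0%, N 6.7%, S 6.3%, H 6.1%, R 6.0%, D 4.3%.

Step 1: Observed frequency of 'N' is 11.0%.
Step 2: Compute distances to each reference frequency and sort:
  E (12.7%): difference = 1.7% <-- BEST
  T (9.1%): difference = 1.9% <-- RUNNER-UP
  A (8.2%): difference = 2.8%
  O (7.5%): difference = 3.5%
  I (7.0%): difference = 4.0%
Step 3: Most likely is 'E' (12.7%, diff 1.7%); second most likely is 'T' (9.1%, diff 1.9%).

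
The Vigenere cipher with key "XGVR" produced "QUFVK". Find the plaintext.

Step 1: Extend key: XGVRX
Step 2: Decrypt each letter (c - k) mod 26:
  Q(16) - X(23) = (16-23) mod 26 = 19 = T
  U(20) - G(6) = (20-6) mod 26 = 14 = O
  F(5) - V(21) = (5-21) mod 26 = 10 = K
  V(21) - R(17) = (21-17) mod 26 = 4 = E
  K(10) - X(23) = (10-23) mod 26 = 13 = N
Plaintext: TOKEN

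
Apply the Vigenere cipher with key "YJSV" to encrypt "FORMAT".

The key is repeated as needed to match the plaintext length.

Step 1: Repeat key to match plaintext length:
  Plaintext: FORMAT
  Key:       YJSVYJ
Step 2: Encrypt each letter:
  F(5) + Y(24) = (5+24) mod 26 = 3 = D
  O(14) + J(9) = (14+9) mod 26 = 23 = X
  R(17) + S(18) = (17+18) mod 26 = 9 = J
  M(12) + V(21) = (12+21) mod 26 = 7 = H
  A(0) + Y(24) = (0+24) mod 26 = 24 = Y
  T(19) + J(9) = (19+9) mod 26 = 2 = C
Ciphertext: DXJHYC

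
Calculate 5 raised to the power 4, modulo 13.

Step 1: Compute 5^4 mod 13 step by step, reducing modulo 13 at each step.
  5^1 mod 13 = 5
  5^2 mod 13 = (5 * 5) mod 13 = 12
  5^3 mod 13 = (12 * 5) mod 13 = 8
  5^4 mod 13 = (8 * 5) mod 13 = 1
Step 2: Result = 1.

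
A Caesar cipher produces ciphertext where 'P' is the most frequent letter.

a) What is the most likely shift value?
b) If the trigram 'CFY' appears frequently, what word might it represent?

Step 1: In English, 'E' is the most frequent letter (12.7%).
Step 2: The most frequent ciphertext letter is 'P' (position 15).
Step 3: Shift = (15 - 4) mod 26 = 11.
Step 4: Decrypt 'CFY' by shifting back 11:
  C -> R
  F -> U
  Y -> N
Step 5: 'CFY' decrypts to 'RUN'.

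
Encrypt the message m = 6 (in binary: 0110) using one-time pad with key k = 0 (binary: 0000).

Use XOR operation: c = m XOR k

Step 1: Write out the XOR operation bit by bit:
  Message: 0110
  Key:     0000
  XOR:     0110
Step 2: Convert to decimal: 0110 = 6.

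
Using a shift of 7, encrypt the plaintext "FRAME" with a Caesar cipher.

Step 1: For each letter, shift forward by 7 positions (mod 26).
  F (position 5) -> position (5+7) mod 26 = 12 -> M
  R (position 17) -> position (17+7) mod 26 = 24 -> Y
  A (position 0) -> position (0+7) mod 26 = 7 -> H
  M (position 12) -> position (12+7) mod 26 = 19 -> T
  E (position 4) -> position (4+7) mod 26 = 11 -> L
Result: MYHTL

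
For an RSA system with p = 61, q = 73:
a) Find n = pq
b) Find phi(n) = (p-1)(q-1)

Step 1: n = p * q = 61 * 73 = 4453.
Step 2: phi(n) = (p-1)(q-1) = 60 * 72 = 4320.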